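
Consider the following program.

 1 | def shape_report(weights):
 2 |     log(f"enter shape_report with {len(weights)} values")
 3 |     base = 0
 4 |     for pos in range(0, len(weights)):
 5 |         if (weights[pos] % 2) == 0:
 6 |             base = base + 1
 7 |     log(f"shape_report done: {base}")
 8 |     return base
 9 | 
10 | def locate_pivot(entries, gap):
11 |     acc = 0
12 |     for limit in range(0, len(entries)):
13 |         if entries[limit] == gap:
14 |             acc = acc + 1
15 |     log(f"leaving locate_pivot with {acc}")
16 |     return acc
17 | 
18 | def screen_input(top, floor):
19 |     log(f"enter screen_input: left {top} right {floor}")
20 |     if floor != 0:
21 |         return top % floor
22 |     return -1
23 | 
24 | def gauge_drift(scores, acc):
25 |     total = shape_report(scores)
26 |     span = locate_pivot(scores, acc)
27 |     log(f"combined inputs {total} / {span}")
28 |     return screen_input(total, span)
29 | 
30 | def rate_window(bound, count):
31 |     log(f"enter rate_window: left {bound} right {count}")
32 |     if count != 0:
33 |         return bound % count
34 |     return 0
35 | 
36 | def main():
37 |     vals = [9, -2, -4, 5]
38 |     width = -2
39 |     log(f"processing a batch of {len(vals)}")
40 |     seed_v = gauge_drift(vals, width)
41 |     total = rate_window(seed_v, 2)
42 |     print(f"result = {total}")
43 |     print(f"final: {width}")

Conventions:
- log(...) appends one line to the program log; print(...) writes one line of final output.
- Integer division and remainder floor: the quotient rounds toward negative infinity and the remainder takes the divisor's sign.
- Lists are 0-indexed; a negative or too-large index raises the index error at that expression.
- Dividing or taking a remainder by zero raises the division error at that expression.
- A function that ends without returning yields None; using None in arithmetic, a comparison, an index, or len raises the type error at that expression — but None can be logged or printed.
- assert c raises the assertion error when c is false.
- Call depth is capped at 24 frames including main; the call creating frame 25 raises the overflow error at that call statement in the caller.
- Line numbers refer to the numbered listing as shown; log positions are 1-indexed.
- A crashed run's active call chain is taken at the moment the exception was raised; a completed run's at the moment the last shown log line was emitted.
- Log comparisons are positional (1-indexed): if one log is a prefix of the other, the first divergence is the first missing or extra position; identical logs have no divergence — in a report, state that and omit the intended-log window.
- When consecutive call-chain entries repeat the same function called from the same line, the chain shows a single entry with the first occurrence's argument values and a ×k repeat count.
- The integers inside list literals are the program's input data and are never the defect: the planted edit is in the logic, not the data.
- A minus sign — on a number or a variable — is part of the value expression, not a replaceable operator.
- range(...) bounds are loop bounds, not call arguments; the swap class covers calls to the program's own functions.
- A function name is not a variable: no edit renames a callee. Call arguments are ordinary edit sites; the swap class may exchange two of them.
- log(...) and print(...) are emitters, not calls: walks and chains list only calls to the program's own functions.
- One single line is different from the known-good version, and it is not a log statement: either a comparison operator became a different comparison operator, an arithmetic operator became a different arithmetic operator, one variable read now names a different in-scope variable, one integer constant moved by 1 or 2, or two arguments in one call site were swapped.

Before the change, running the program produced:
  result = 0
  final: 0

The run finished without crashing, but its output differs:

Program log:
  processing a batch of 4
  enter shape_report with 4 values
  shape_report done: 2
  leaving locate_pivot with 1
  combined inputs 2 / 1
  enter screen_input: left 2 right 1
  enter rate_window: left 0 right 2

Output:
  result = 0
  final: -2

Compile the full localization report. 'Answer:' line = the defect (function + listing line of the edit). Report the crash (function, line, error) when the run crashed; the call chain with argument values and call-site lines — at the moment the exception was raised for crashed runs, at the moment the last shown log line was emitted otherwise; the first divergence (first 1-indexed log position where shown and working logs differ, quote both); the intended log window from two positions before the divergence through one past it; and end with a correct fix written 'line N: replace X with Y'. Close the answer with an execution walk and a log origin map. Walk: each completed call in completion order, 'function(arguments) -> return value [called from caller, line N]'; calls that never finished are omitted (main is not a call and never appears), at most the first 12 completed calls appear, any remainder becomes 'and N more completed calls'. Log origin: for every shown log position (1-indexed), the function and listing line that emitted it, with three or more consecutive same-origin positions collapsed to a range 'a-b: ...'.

Answer: the defect is in main at line 43.
The tell: The logs agree in full; only the final output differs.
Call chain: main -> rate_window(0, 2) (called at line 41).
First divergence: none — the logs agree in full.
Execution walk:
  shape_report([9, -2, -4, 5]) -> 2  [called from gauge_drift, line 25]
  locate_pivot([9, -2, -4, 5], -2) -> 1  [called from gauge_drift, line 26]
  screen_input(2, 1) -> 0  [called from gauge_drift, line 28]
  gauge_drift([9, -2, -4, 5], -2) -> 0  [called from main, line 40]
  rate_window(0, 2) -> 0  [called from main, line 41]
Log origin:
  1: emitted by main (line 39)
  2: emitted by shape_report (line 2)
  3: emitted by shape_report (line 7)
  4: emitted by locate_pivot (line 15)
  5: emitted by gauge_drift (line 27)
  6: emitted by screen_input (line 19)
  7: emitted by rate_window (line 31)
A correct fix: line 43: replace `width` with `seed_v`.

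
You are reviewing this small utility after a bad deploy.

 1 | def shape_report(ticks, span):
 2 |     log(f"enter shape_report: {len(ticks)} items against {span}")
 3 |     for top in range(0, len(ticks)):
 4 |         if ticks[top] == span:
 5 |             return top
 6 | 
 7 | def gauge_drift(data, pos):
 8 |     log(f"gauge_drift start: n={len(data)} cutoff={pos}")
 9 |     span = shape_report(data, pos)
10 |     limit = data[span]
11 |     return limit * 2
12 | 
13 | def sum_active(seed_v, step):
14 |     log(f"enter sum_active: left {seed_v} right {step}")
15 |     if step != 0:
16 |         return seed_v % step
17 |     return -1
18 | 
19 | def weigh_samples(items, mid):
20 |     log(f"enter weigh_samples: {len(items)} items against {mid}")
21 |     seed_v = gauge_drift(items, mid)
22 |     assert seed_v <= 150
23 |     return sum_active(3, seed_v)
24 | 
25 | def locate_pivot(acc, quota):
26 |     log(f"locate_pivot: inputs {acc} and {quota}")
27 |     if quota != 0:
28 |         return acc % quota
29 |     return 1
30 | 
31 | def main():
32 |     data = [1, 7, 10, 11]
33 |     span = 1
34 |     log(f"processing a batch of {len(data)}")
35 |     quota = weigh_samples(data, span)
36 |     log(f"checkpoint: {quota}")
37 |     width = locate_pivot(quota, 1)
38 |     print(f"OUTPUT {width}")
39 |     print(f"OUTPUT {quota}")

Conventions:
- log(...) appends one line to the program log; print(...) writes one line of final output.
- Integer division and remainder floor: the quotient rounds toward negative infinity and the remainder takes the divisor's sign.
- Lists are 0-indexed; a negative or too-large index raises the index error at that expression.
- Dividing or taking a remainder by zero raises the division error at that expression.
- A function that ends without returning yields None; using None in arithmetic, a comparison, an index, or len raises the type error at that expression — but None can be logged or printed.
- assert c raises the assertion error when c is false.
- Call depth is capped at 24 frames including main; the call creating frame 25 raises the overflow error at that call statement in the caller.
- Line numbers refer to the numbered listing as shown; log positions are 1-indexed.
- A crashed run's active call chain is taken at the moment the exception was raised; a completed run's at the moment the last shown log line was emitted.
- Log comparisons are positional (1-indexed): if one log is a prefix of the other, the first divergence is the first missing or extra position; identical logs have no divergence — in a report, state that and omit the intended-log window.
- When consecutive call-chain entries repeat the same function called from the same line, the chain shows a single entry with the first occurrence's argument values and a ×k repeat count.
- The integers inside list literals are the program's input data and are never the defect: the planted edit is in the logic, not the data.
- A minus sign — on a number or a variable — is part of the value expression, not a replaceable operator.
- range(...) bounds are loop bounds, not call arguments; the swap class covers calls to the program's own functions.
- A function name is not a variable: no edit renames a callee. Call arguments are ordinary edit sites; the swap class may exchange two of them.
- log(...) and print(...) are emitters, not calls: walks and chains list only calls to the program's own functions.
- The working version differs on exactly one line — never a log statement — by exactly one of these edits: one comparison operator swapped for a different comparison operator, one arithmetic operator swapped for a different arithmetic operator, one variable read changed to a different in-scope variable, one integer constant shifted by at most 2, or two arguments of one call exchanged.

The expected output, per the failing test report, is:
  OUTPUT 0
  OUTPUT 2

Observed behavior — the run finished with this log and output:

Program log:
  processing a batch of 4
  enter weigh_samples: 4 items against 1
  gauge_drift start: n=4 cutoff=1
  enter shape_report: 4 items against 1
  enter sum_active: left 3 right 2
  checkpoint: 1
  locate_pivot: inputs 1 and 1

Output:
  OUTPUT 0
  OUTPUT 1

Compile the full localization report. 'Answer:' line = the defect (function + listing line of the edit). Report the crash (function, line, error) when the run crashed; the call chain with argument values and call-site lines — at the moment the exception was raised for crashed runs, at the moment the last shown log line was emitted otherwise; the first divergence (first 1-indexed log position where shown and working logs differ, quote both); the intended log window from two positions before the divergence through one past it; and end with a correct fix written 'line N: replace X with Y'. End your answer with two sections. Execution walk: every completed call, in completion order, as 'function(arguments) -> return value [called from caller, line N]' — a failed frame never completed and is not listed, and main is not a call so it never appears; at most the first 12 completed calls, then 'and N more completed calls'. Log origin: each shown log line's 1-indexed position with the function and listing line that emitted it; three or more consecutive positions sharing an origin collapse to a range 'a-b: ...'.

Answer: the defect is in weigh_samples at line 23.
Key observation: Log line 5 is where behavior first shows: 'enter sum_active: left 3 right 2' appears instead of 'enter sum_active: left 2 right 3'.
Call chain: main -> locate_pivot(1, 1) (called at line 37).
First divergence: position 5; shown 'enter sum_active: left 3 right 2' vs intended 'enter sum_active: left 2 right 3'.
Intended log window:
  3: gauge_drift start: n=4 cutoff=1
  4: enter shape_report: 4 items against 1
  5: enter sum_active: left 2 right 3
  6: checkpoint: 2
Execution walk:
  shape_report([1, 7, 10, 11], 1) -> 0  [called from gauge_drift, line 9]
  gauge_drift([1, 7, 10, 11], 1) -> 2  [called from weigh_samples, line 21]
  sum_active(3, 2) -> 1  [called from weigh_samples, line 23]
  weigh_samples([1, 7, 10, 11], 1) -> 1  [called from main, line 35]
  locate_pivot(1, 1) -> 0  [called from main, line 37]
Log origin:
  1: logged in main at line 34
  2: logged in weigh_samples at line 20
  3: logged in gauge_drift at line 8
  4: logged in shape_report at line 2
  5: logged in sum_active at line 14
  6: logged in main at line 36
  7: logged in locate_pivot at line 26
A correct fix: line 23: replace `sum_active(3, seed_v)` with `sum_active(seed_v, 3)`.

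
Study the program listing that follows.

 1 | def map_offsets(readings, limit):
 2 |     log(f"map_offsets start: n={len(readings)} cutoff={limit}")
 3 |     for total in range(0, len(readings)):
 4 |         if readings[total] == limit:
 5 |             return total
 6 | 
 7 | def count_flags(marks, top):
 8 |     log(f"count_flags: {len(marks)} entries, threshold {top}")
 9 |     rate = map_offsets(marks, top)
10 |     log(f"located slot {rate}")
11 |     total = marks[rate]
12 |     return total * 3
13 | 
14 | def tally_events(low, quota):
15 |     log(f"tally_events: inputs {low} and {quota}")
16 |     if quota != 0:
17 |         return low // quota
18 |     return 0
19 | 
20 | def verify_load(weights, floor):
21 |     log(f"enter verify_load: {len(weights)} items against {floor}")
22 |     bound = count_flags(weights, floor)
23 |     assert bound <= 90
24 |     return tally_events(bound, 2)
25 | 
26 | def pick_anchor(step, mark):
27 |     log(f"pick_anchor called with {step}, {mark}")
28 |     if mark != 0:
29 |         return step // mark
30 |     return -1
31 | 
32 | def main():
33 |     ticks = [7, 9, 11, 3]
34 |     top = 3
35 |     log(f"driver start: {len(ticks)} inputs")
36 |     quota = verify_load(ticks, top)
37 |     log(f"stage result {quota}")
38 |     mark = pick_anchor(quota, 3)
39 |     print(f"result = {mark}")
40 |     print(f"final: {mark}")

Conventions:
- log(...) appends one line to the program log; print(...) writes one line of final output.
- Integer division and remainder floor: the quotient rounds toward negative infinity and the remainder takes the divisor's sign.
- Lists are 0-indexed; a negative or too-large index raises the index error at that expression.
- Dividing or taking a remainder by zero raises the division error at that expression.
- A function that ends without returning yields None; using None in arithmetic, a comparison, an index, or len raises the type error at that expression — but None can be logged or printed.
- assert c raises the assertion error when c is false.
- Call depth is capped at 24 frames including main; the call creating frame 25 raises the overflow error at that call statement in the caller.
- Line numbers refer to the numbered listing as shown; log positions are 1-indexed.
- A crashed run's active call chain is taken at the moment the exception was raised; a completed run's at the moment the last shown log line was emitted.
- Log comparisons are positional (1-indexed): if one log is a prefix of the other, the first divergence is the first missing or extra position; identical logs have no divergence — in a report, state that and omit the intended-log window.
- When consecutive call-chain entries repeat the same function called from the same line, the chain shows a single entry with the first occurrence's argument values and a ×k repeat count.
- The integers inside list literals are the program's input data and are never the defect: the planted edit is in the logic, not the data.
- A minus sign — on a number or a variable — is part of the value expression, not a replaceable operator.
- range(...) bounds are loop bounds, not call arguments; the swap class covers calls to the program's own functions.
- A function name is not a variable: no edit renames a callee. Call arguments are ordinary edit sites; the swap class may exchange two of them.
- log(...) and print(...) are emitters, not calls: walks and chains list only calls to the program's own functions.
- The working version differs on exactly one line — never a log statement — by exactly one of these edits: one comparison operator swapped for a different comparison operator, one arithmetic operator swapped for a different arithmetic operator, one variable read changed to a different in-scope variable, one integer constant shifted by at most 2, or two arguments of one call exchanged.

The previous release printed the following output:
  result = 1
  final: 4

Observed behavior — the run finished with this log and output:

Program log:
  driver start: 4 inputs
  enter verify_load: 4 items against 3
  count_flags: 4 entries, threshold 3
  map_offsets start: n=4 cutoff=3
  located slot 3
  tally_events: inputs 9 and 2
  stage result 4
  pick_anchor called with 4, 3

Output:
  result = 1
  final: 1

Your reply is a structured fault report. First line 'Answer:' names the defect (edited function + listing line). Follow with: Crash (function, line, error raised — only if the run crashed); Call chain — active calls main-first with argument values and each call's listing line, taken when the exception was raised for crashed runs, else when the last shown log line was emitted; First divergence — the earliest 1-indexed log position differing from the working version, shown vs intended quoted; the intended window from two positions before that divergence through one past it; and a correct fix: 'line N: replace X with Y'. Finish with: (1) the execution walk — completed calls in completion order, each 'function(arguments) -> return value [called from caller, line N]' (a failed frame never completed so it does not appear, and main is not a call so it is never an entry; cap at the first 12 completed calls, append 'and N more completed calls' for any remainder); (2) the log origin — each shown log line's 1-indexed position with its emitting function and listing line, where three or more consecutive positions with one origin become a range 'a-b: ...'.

Answer: the defect is in main at line 40.
Key observation: Nothing in the log betrays the bug — only the output does.
Call chain: main -> pick_anchor(4, 3) (called at line 38).
First divergence: none; the two logs match at every position.
Execution walk:
  map_offsets([7, 9, 11, 3], 3) -> 3  [called from count_flags, line 9]
  count_flags([7, 9, 11, 3], 3) -> 9  [called from verify_load, line 22]
  tally_events(9, 2) -> 4  [called from verify_load, line 24]
  verify_load([7, 9, 11, 3], 3) -> 4  [called from main, line 36]
  pick_anchor(4, 3) -> 1  [called from main, line 38]
Log origins:
  1: logged in main at line 35
  2: logged in verify_load at line 21
  3: logged in count_flags at line 8
  4: logged in map_offsets at line 2
  5: logged in count_flags at line 10
  6: logged in tally_events at line 15
  7: logged in main at line 37
  8: logged in pick_anchor at line 27
A correct fix: line 40: replace `mark` with `quota`.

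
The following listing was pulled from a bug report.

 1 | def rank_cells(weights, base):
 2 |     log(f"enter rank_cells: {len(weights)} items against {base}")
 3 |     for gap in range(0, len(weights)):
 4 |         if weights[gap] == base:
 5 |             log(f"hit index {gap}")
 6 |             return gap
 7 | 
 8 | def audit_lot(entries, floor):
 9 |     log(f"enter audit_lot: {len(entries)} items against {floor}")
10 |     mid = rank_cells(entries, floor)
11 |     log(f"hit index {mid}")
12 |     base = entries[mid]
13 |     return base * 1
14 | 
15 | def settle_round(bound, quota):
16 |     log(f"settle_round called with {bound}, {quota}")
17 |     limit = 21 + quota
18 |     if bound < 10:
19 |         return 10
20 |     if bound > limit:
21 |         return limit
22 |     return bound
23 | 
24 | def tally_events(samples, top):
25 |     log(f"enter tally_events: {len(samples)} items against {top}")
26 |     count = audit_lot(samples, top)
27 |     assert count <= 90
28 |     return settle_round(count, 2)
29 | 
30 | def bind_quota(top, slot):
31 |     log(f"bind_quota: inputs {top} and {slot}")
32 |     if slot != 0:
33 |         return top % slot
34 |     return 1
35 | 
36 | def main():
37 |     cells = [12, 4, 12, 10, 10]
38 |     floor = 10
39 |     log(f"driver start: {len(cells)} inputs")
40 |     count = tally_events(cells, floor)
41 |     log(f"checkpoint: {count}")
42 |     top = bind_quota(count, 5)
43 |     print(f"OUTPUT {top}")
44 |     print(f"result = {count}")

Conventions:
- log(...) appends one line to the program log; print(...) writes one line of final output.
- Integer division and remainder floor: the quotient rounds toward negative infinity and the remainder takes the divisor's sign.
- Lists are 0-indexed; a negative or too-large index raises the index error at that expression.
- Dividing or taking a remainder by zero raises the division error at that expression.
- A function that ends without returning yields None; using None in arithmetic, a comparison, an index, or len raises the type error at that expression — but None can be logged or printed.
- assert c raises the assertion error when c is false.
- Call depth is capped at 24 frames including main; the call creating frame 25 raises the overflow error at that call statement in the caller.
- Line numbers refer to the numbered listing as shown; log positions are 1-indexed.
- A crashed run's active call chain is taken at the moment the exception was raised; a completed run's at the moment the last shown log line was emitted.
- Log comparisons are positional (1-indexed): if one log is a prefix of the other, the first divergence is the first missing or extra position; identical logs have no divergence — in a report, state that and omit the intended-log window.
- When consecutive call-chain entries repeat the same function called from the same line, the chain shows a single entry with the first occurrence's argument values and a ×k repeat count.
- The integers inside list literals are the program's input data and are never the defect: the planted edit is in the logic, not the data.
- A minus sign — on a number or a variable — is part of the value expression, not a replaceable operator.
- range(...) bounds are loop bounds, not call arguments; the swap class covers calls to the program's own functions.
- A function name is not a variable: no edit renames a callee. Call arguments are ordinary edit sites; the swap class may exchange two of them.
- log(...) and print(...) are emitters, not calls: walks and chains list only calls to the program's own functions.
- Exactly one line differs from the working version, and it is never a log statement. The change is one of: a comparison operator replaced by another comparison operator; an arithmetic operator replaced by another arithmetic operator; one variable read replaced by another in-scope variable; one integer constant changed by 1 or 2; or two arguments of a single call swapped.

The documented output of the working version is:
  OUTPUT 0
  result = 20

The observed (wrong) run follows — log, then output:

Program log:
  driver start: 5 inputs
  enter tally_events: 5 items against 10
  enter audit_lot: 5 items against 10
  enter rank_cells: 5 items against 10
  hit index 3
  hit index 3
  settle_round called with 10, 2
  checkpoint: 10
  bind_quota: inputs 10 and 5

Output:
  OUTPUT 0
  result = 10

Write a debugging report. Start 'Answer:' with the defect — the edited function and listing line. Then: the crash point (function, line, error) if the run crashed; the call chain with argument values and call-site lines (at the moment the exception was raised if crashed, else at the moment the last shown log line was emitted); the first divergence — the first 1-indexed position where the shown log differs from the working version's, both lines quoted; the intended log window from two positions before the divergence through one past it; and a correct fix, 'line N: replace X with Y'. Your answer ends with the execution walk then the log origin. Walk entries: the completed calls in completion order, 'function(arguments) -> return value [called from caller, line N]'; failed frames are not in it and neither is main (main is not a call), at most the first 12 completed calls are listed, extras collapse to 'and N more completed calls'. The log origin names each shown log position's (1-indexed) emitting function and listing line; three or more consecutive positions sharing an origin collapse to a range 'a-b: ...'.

Answer: the defect is in audit_lot at line 13.
Core observation: The log first diverges at position 7: the faulty run prints 'settle_round called with 10, 2' where the working version prints 'settle_round called with 20, 2'.
Call chain: main -> bind_quota(10, 5) (called at line 42).
First divergence: position 7 — the shown line 'settle_round called with 10, 2' should read 'settle_round called with 20, 2'.
Intended log window:
  5: hit index 3
  6: hit index 3
  7: settle_round called with 20, 2
  8: checkpoint: 20
Execution walk:
  rank_cells([12, 4, 12, 10, 10], 10) -> 3  [called from audit_lot, line 10]
  audit_lot([12, 4, 12, 10, 10], 10) -> 10  [called from tally_events, line 26]
  settle_round(10, 2) -> 10  [called from tally_events, line 28]
  tally_events([12, 4, 12, 10, 10], 10) -> 10  [called from main, line 40]
  bind_quota(10, 5) -> 0  [called from main, line 42]
Origin of each log line:
  1 — main, line 39
  2 — tally_events, line 25
  3 — audit_lot, line 9
  4 — rank_cells, line 2
  5 — rank_cells, line 5
  6 — audit_lot, line 11
  7 — settle_round, line 16
  8 — main, line 41
  9 — bind_quota, line 31
A correct fix: line 13: replace `1` with `2`.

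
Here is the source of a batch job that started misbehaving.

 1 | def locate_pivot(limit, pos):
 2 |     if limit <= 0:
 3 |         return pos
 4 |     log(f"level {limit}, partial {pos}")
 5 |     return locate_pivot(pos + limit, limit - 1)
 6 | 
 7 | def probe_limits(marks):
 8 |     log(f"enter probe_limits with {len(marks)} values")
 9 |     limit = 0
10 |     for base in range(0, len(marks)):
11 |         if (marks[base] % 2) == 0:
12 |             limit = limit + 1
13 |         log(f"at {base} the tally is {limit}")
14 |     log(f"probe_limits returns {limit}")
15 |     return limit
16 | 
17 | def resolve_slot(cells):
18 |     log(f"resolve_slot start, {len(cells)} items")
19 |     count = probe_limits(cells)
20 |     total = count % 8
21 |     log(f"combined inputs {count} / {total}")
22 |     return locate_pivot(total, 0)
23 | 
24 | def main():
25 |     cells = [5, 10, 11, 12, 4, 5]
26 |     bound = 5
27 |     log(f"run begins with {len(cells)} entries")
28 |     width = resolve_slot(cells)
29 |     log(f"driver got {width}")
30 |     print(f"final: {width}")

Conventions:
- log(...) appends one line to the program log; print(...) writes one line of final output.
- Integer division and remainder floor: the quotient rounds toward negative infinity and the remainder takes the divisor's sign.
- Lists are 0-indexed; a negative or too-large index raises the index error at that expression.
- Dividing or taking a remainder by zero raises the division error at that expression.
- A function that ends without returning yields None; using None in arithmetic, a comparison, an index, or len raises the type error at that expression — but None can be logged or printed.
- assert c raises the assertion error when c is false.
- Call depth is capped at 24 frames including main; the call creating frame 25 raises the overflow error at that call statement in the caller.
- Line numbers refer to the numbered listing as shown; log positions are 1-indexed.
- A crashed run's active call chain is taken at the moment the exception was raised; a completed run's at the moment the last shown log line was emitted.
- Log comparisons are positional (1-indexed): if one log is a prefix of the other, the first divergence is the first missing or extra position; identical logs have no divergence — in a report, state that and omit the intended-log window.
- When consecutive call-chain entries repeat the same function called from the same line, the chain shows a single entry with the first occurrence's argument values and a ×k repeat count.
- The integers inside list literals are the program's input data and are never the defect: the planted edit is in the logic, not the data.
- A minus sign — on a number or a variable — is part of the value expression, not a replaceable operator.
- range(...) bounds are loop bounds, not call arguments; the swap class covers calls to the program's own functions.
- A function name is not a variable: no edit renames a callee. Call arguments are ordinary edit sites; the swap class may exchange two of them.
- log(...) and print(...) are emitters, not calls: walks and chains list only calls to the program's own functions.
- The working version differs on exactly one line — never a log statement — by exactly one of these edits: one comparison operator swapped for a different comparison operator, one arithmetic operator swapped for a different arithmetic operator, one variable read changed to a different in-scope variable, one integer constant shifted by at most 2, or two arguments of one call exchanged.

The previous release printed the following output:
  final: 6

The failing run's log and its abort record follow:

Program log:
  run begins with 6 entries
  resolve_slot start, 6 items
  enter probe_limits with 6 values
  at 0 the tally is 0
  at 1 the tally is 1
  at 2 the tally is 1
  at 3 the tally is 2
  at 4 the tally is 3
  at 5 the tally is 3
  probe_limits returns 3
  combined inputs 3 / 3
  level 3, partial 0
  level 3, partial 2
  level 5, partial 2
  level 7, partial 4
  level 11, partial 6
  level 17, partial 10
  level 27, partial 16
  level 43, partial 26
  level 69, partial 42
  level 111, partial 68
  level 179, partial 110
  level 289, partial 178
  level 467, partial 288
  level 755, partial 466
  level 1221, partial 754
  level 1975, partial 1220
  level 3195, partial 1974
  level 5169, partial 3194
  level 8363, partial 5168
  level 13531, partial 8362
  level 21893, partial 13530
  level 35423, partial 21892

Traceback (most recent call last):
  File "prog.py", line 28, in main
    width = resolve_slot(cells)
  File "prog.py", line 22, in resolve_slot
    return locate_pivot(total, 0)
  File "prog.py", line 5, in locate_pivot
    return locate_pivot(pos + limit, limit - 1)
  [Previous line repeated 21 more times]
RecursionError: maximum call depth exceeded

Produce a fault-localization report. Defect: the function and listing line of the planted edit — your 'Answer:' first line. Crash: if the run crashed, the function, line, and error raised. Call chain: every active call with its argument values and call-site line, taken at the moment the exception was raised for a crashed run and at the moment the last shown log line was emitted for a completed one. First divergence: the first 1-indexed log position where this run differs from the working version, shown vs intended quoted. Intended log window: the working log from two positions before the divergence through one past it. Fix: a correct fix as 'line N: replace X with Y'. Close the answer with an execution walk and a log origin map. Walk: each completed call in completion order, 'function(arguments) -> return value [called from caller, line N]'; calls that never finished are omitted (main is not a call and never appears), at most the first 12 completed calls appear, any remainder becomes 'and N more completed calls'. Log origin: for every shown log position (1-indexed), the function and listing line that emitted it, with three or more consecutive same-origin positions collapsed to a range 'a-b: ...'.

Answer: the defect is in locate_pivot at line 5.
Key observation: At log position 13 the runs split — shown 'level 3, partial 2', but the working version logs 'level 2, partial 3'.
Crash: locate_pivot, line 5, RecursionError.
Call chain: main -> resolve_slot([5, 10, 11, 12, 4, 5]) (called at line 28) -> locate_pivot(3, 0) (called at line 22) -> locate_pivot(3, 2) (called at line 5) ×21.
First divergence: position 13 — shown 'level 3, partial 2', intended 'level 2, partial 3'.
Intended log window:
  11: combined inputs 3 / 3
  12: level 3, partial 0
  13: level 2, partial 3
  14: level 1, partial 5
Execution walk:
  probe_limits([5, 10, 11, 12, 4, 5]) -> 3  [called from resolve_slot, line 19]
Log origins:
  1: logged in main at line 27
  2: logged in resolve_slot at line 18
  3: logged in probe_limits at line 8
  4-9: logged in probe_limits at line 13
  10: logged in probe_limits at line 14
  11: logged in resolve_slot at line 21
  12-33: logged in locate_pivot at line 4
A correct fix: line 5: replace `locate_pivot(pos + limit, limit - 1)` with `locate_pivot(limit - 1, pos + limit)`.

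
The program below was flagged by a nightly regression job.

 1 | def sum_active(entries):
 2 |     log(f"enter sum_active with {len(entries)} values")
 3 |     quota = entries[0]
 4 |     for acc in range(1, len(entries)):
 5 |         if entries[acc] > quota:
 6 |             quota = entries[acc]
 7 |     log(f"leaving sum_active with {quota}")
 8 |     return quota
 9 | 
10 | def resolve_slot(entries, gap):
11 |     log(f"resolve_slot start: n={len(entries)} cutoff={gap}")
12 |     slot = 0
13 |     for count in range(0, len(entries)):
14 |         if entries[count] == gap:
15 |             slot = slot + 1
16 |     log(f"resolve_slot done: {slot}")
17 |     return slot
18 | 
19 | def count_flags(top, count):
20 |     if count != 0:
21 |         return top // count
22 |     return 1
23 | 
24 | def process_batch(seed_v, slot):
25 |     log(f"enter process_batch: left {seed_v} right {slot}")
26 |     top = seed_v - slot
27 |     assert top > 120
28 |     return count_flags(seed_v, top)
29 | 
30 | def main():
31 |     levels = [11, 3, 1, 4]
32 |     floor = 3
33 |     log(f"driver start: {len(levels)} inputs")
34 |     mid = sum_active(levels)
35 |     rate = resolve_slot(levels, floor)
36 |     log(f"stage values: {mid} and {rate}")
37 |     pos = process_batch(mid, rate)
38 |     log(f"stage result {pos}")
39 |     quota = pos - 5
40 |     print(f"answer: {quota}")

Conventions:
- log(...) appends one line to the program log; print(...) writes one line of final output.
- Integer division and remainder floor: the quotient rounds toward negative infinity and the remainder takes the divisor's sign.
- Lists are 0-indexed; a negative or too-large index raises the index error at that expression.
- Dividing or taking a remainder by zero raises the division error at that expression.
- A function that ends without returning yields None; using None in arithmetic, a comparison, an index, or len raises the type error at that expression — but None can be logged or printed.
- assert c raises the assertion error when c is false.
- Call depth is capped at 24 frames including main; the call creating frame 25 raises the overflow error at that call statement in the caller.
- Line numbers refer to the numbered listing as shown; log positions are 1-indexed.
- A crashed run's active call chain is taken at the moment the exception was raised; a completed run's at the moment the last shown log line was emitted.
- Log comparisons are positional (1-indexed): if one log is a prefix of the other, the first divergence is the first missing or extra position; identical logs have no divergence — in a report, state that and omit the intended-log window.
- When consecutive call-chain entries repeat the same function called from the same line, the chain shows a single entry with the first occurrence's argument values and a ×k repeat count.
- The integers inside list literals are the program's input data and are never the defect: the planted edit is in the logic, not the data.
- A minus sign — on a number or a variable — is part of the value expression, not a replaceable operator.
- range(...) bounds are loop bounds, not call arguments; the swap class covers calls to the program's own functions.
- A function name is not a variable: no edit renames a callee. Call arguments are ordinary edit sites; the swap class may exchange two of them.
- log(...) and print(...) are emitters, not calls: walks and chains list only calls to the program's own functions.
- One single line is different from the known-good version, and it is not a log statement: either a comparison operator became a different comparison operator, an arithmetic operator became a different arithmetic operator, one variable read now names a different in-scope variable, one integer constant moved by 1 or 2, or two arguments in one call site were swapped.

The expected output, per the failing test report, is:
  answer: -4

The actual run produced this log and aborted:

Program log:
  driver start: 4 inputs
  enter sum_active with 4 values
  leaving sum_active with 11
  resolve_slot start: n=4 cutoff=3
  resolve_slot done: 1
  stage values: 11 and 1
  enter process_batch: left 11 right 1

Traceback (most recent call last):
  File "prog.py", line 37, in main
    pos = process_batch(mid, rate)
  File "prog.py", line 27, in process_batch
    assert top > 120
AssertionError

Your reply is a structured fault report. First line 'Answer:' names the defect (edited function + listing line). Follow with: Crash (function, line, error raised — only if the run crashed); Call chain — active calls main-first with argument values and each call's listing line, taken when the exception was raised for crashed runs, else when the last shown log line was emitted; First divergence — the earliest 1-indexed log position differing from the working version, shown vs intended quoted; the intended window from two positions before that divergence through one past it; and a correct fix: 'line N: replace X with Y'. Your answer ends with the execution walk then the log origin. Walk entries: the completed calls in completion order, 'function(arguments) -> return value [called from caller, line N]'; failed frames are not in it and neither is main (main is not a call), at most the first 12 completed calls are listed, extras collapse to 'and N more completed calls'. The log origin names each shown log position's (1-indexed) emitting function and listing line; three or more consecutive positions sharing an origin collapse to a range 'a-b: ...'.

Answer: the defect is in process_batch at line 27.
Core observation: The faulty run's log stops after 7 lines; the working version's next line would be 'stage result 1'.
Crash: process_batch, line 27, AssertionError.
Call chain: main -> process_batch(11, 1) (called at line 37).
First divergence: position 8; the shown log stops at 7 lines while the working version next logs 'stage result 1'.
Intended log window:
  6: stage values: 11 and 1
  7: enter process_batch: left 11 right 1
  8: stage result 1
Execution walk:
  sum_active([11, 3, 1, 4]) -> 11  [called from main, line 34]
  resolve_slot([11, 3, 1, 4], 3) -> 1  [called from main, line 35]
Log origins:
  1: from main, line 33
  2: from sum_active, line 2
  3: from sum_active, line 7
  4: from resolve_slot, line 11
  5: from resolve_slot, line 16
  6: from main, line 36
  7: from process_batch, line 25
A correct fix: line 27: replace `>` with `<=`.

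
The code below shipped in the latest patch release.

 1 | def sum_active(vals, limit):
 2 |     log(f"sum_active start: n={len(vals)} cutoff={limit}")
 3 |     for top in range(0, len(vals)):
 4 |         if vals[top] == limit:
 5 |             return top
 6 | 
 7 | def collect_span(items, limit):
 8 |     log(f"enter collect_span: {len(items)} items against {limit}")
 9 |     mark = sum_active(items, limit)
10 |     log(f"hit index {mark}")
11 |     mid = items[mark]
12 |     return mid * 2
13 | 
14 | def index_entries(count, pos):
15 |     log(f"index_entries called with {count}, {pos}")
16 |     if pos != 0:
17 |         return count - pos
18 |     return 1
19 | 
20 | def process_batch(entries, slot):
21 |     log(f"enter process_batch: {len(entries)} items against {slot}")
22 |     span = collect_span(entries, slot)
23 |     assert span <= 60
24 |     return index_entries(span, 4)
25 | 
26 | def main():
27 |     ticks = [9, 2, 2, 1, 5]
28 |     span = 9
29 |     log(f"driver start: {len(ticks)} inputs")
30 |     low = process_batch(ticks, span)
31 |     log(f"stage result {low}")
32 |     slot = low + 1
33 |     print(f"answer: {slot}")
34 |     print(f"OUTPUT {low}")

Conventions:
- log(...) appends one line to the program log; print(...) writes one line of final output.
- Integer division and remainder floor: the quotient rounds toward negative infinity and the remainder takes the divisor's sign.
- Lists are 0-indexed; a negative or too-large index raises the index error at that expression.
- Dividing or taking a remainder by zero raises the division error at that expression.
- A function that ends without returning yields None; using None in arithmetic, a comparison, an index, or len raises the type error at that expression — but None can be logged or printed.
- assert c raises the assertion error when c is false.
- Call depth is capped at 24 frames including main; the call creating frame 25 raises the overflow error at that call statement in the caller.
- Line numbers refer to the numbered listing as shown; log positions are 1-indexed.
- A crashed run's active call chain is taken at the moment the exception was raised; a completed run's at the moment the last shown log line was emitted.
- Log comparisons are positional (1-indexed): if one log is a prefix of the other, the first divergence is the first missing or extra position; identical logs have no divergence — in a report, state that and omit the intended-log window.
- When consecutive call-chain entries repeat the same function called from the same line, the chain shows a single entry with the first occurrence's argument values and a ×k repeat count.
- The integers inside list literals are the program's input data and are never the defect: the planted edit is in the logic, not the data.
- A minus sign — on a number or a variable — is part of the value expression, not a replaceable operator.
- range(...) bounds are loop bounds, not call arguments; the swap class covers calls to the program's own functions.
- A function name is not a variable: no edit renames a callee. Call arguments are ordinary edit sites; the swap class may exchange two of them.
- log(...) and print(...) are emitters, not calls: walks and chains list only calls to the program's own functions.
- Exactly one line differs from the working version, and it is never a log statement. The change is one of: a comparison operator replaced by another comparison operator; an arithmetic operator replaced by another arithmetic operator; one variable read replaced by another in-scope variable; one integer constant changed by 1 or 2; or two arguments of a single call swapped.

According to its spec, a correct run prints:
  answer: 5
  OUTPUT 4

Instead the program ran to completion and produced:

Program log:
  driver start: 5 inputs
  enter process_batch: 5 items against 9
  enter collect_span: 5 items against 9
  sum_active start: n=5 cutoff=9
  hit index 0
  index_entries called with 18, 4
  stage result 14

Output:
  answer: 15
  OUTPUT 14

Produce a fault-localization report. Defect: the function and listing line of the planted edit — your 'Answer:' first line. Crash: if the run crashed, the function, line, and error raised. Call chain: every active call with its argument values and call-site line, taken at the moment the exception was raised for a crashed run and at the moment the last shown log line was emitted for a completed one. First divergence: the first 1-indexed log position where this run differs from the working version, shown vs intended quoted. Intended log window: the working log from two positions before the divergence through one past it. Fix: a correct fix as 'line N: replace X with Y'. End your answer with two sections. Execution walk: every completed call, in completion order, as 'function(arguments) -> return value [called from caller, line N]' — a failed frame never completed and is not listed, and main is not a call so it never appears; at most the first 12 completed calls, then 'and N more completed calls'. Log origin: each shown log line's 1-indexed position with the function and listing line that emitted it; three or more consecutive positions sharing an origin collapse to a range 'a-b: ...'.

Answer: the defect is in index_entries at line 17.
Key observation: The log first diverges at position 7: the faulty run prints 'stage result 14' where the working version prints 'stage result 4'.
Call chain: main.
First divergence: at position 7 the run shows 'stage result 14' where the working version logs 'stage result 4'.
Intended log window:
  5: hit index 0
  6: index_entries called with 18, 4
  7: stage result 4
Execution walk:
  sum_active([9, 2, 2, 1, 5], 9) -> 0  [called from collect_span, line 9]
  collect_span([9, 2, 2, 1, 5], 9) -> 18  [called from process_batch, line 22]
  index_entries(18, 4) -> 14  [called from process_batch, line 24]
  process_batch([9, 2, 2, 1, 5], 9) -> 14  [called from main, line 30]
Origin of each log line:
  1: from main, line 29
  2: from process_batch, line 21
  3: from collect_span, line 8
  4: from sum_active, line 2
  5: from collect_span, line 10
  6: from index_entries, line 15
  7: from main, line 31
A correct fix: line 17: replace `-` with `//`.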